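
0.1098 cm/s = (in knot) 0.002134. Check: 1 cm/s = 0.01 m/s, so 0.1098 cm/s = 0.1098 * 0.01 = 0.001098 m/s. 1 knot = 0.51444444 m/s, so 0.001098 m/s = 0.001098 / 0.51444444 = 0.0021343413 knot ≈ 0.002134 knot (4 s.f.).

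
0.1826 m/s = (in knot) 1 knot = 0.51444444 m/s, so 0.1826 m/s = 0.1826 / 0.51444444 = 0.354946 knot ≈ 0.3549 knot (4 s.f.). Final answer: 0.3549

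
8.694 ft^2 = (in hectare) 8.077e-05. Check: 1 ft^2 = 0.09290304 m^2, so 8.694 ft^2 = 8.694 * 0.09290304 = 0.80769903 m^2. 1 hectare = 10000 m^2, so 0.80769903 m^2 = 0.80769903 / 10000 = 8.0769903e-05 hectare ≈ 8.077e-05 hectare (4 s.f.).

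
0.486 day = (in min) 699.8. Check: 1 day = 86400 s, so 0.486 day = 0.486 * 86400 = 41990.4 s. 1 min = 60 s, so 41990.4 s = 41990.4 / 60 = 699.84 min ≈ 699.8 min (4 s.f.).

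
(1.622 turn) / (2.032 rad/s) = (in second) 5.015. Check: 1 turn = 6.2831853 rad, so 1.622 turn = 1.622 * 6.2831853 = 10.191327 rad. 2.032 rad/s is already in rad/s. Combine: 10.191327 rad / 2.032 rad/s = 5.0154166 s. 5.0154166 s = 5.0154166 second ≈ 5.015 second (4 s.f.).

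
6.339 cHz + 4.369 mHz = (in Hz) 0.06776. Check: 1 cHz = 0.01 Hz, so 6.339 cHz = 6.339 * 0.01 = 0.06339 Hz. 1 mHz = 0.001 Hz, so 4.369 mHz = 4.369 * 0.001 = 0.004369 Hz. Sum: 0.06339 + 0.004369 = 0.067759 Hz. Result: 0.067759 Hz ≈ 0.06776 Hz (4 s.f.).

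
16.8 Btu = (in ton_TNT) 4.236e-06. Check: 1 Btu = 1055.0559 J, so 16.8 Btu = 16.8 * 1055.0559 = 17724.938 J. 1 ton_TNT = 4.184e+09 J, so 17724.938 J = 17724.938 / 4.184e+09 = 4.2363619e-06 ton_TNT ≈ 4.236e-06 ton_TNT (4 s.f.).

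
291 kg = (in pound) 1 pound = 0.45359237 kg, so 291 kg = 291 / 0.45359237 = 641.54518 pound ≈ 641.5 pound (4 s.f.). Final answer: 641.5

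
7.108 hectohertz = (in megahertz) 0.0007108. Check: 1 hectohertz = 100 Hz, so 7.108 hectohertz = 7.108 * 100 = 710.8 Hz. 1 megahertz = 1000000 Hz, so 710.8 Hz = 710.8 / 1000000 = 0.0007108 megahertz.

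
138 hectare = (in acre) 1 hectare = 10000 m^2, so 138 hectare = 138 * 10000 = 1380000 m^2. 1 acre = 4046.8564 m^2, so 1380000 m^2 = 1380000 / 4046.8564 = 341.00543 acre ≈ 341 acre (4 s.f.). Final answer: 341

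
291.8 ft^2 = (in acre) 0.006699. Check: 1 ft^2 = 0.09290304 m^2, so 291.8 ft^2 = 291.8 * 0.09290304 = 27.109107 m^2. 1 acre = 4046.8564 m^2, so 27.109107 m^2 = 27.109107 / 4046.8564 = 0.0066988062 acre ≈ 0.006699 acre (4 s.f.).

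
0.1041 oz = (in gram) 1 oz = 0.028349523 kg, so 0.1041 oz = 0.1041 * 0.028349523 = 0.0029511854 kg. 1 gram = 0.001 kg, so 0.0029511854 kg = 0.0029511854 / 0.001 = 2.9511854 gram ≈ 2.951 gram (4 s.f.). Final answer: 2.951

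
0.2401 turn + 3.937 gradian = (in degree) 89.98. Check: 1 turn = 6.2831853 rad, so 0.2401 turn = 0.2401 * 6.2831853 = 1.5085928 rad. 1 gradian = 0.015707963 rad, so 3.937 gradian = 3.937 * 0.015707963 = 0.061842251 rad. Sum: 1.5085928 + 0.061842251 = 1.570435 rad. 1 degree = 0.017453293 rad, so 1.570435 rad = 1.570435 / 0.017453293 = 89.9793 degree ≈ 89.98 degree (4 s.f.).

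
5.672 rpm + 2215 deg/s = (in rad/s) 39.25. Check: 1 rpm = 0.10471976 rad/s, so 5.672 rpm = 5.672 * 0.10471976 = 0.59397045 rad/s. 1 deg/s = 0.017453293 rad/s, so 2215 deg/s = 2215 * 0.017453293 = 38.659043 rad/s. Sum: 0.59397045 + 38.659043 = 39.253013 rad/s. Result: 39.253013 rad/s ≈ 39.25 rad/s (4 s.f.).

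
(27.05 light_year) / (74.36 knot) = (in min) 1 light_year = 9.4607305e+15 m, so 27.05 light_year = 27.05 * 9.4607305e+15 = 2.5591276e+17 m. 1 knot = 0.51444444 m/s, so 74.36 knot = 74.36 * 0.51444444 = 38.254089 m/s. Combine: 2.5591276e+17 m / 38.254089 m/s = 6.6898145e+15 s. 1 min = 60 s, so 6.6898145e+15 s = 6.6898145e+15 / 60 = 1.1149691e+14 min ≈ 1.115e+14 min (4 s.f.). Final answer: 1.115e+14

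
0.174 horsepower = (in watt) 1 horsepower = 745.69987 W, so 0.174 horsepower = 0.174 * 745.69987 = 129.75178 W. 129.75178 W = 129.75178 watt ≈ 129.8 watt (4 s.f.). Final answer: 129.8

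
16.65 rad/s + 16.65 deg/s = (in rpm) 16.65 rad/s is already in rad/s. 1 deg/s = 0.017453293 rad/s, so 16.65 deg/s = 16.65 * 0.017453293 = 0.29059732 rad/s. Sum: 16.65 + 0.29059732 = 16.940597 rad/s. 1 rpm = 0.10471976 rad/s, so 16.940597 rad/s = 16.940597 / 0.10471976 = 161.77079 rpm ≈ 161.8 rpm (4 s.f.). Final answer: 161.8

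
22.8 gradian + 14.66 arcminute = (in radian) 1 gradian = 0.015707963 rad, so 22.8 gradian = 22.8 * 0.015707963 = 0.35814156 rad. 1 arcminute = 0.00029088821 rad, so 14.66 arcminute = 14.66 * 0.00029088821 = 0.0042644211 rad. Sum: 0.35814156 + 0.0042644211 = 0.36240598 rad. 0.36240598 rad = 0.36240598 radian ≈ 0.3624 radian (4 s.f.). Final answer: 0.3624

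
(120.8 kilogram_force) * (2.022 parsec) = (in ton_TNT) 1 kilogram_force = 9.80665 N, so 120.8 kilogram_force = 120.8 * 9.80665 = 1184.6433 N. 1 parsec = 3.0856776e+16 m, so 2.022 parsec = 2.022 * 3.0856776e+16 = 6.2392401e+16 m. Combine: 1184.6433 N * 6.2392401e+16 m = 7.3912741e+19 J. 1 ton_TNT = 4.184e+09 J, so 7.3912741e+19 J = 7.3912741e+19 / 4.184e+09 = 1.7665569e+10 ton_TNT ≈ 1.767e+10 ton_TNT (4 s.f.). Final answer: 1.767e+10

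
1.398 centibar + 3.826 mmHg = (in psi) 1 centibar = 1000 Pa, so 1.398 centibar = 1.398 * 1000 = 1398 Pa. 1 mmHg = 133.32237 Pa, so 3.826 mmHg = 3.826 * 133.32237 = 510.09138 Pa. Sum: 1398 + 510.09138 = 1908.0914 Pa. 1 psi = 6894.7573 Pa, so 1908.0914 Pa = 1908.0914 / 6894.7573 = 0.27674526 psi ≈ 0.2767 psi (4 s.f.). Final answer: 0.2767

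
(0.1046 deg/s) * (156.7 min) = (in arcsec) 1 deg/s = 0.017453293 rad/s, so 0.1046 deg/s = 0.1046 * 0.017453293 = 0.0018256144 rad/s. 1 min = 60 s, so 156.7 min = 156.7 * 60 = 9402 s. Combine: 0.0018256144 rad/s * 9402 s = 17.164427 rad. 1 arcsec = 4.8481368e-06 rad, so 17.164427 rad = 17.164427 / 4.8481368e-06 = 3540417.1 arcsec ≈ 3.54e+06 arcsec (4 s.f.). Final answer: 3.54e+06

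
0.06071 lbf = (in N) 1 lbf = 4.4482216 N, so 0.06071 lbf = 0.06071 * 4.4482216 = 0.27005153 N. Result: 0.27005153 N ≈ 0.2701 N (4 s.f.). Final answer: 0.2701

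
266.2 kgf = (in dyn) 1 kgf = 9.80665 N, so 266.2 kgf = 266.2 * 9.80665 = 2610.5302 N. 1 dyn = 1e-05 N, so 2610.5302 N = 2610.5302 / 1e-05 = 2.6105302e+08 dyn ≈ 2.611e+08 dyn (4 s.f.). Final answer: 2.611e+08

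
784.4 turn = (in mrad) 4.929e+06. Check: 1 turn = 6.2831853 rad, so 784.4 turn = 784.4 * 6.2831853 = 4928.5306 rad. 1 mrad = 0.001 rad, so 4928.5306 rad = 4928.5306 / 0.001 = 4928530.6 mrad ≈ 4.929e+06 mrad (4 s.f.).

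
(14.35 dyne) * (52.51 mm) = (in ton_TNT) 1.801e-15. Check: 1 dyne = 1e-05 N, so 14.35 dyne = 14.35 * 1e-05 = 0.0001435 N. 1 mm = 0.001 m, so 52.51 mm = 52.51 * 0.001 = 0.05251 m. Combine: 0.0001435 N * 0.05251 m = 7.535185e-06 J. 1 ton_TNT = 4.184e+09 J, so 7.535185e-06 J = 7.535185e-06 / 4.184e+09 = 1.8009524e-15 ton_TNT ≈ 1.801e-15 ton_TNT (4 s.f.).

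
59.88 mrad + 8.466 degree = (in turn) 1 mrad = 0.001 rad, so 59.88 mrad = 59.88 * 0.001 = 0.05988 rad. 1 degree = 0.017453293 rad, so 8.466 degree = 8.466 * 0.017453293 = 0.14775957 rad. Sum: 0.05988 + 0.14775957 = 0.20763957 rad. 1 turn = 6.2831853 rad, so 0.20763957 rad = 0.20763957 / 6.2831853 = 0.033046865 turn ≈ 0.03305 turn (4 s.f.). Final answer: 0.03305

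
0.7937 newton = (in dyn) 0.7937 newton = 0.7937 N. 1 dyn = 1e-05 N, so 0.7937 N = 0.7937 / 1e-05 = 79370 dyn ≈ 7.937e+04 dyn (4 s.f.). Final answer: 7.937e+04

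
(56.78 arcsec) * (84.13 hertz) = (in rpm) 0.2212. Check: 1 arcsec = 4.8481368e-06 rad, so 56.78 arcsec = 56.78 * 4.8481368e-06 = 0.00027527721 rad. 84.13 hertz = 84.13 Hz. Combine: 0.00027527721 rad * 84.13 Hz = 0.023159072 rad/s. 1 rpm = 0.10471976 rad/s, so 0.023159072 rad/s = 0.023159072 / 0.10471976 = 0.22115284 rpm ≈ 0.2212 rpm (4 s.f.).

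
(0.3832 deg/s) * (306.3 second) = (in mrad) 1 deg/s = 0.017453293 rad/s, so 0.3832 deg/s = 0.3832 * 0.017453293 = 0.0066881017 rad/s. 306.3 second = 306.3 s. Combine: 0.0066881017 rad/s * 306.3 s = 2.0485655 rad. 1 mrad = 0.001 rad, so 2.0485655 rad = 2.0485655 / 0.001 = 2048.5655 mrad ≈ 2049 mrad (4 s.f.). Final answer: 2049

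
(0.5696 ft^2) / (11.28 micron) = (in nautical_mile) 2.533. Check: 1 ft^2 = 0.09290304 m^2, so 0.5696 ft^2 = 0.5696 * 0.09290304 = 0.052917572 m^2. 1 micron = 1e-06 m, so 11.28 micron = 11.28 * 1e-06 = 1.128e-05 m. Combine: 0.052917572 m^2 / 1.128e-05 m = 4691.2741 m. 1 nautical_mile = 1852 m, so 4691.2741 m = 4691.2741 / 1852 = 2.5330854 nautical_mile ≈ 2.533 nautical_mile (4 s.f.).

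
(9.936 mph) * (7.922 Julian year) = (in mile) 6.9e+05. Check: 1 mph = 0.44704 m/s, so 9.936 mph = 9.936 * 0.44704 = 4.4417894 m/s. 1 Julian year = 31557600 s, so 7.922 Julian year = 7.922 * 31557600 = 2.4999931e+08 s. Combine: 4.4417894 m/s * 2.4999931e+08 s = 1.1104443e+09 m. 1 mile = 1609.344 m, so 1.1104443e+09 m = 1.1104443e+09 / 1609.344 = 689998.09 mile ≈ 6.9e+05 mile (4 s.f.).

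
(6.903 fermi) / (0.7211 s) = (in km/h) 1 fermi = 1e-15 m, so 6.903 fermi = 6.903 * 1e-15 = 6.903e-15 m. 0.7211 s is already in s. Combine: 6.903e-15 m / 0.7211 s = 9.5728748e-15 m/s. 1 km/h = 0.27777778 m/s, so 9.5728748e-15 m/s = 9.5728748e-15 / 0.27777778 = 3.4462349e-14 km/h ≈ 3.446e-14 km/h (4 s.f.). Final answer: 3.446e-14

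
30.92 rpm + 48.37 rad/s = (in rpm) 1 rpm = 0.10471976 rad/s, so 30.92 rpm = 30.92 * 0.10471976 = 3.2379348 rad/s. 48.37 rad/s is already in rad/s. Sum: 3.2379348 + 48.37 = 51.607935 rad/s. 1 rpm = 0.10471976 rad/s, so 51.607935 rad/s = 51.607935 / 0.10471976 = 492.81948 rpm ≈ 492.8 rpm (4 s.f.). Final answer: 492.8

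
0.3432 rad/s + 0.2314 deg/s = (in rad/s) 0.3432 rad/s is already in rad/s. 1 deg/s = 0.017453293 rad/s, so 0.2314 deg/s = 0.2314 * 0.017453293 = 0.0040386919 rad/s. Sum: 0.3432 + 0.0040386919 = 0.34723869 rad/s. Result: 0.34723869 rad/s ≈ 0.3472 rad/s (4 s.f.). Final answer: 0.3472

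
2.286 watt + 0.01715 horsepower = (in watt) 2.286 watt = 2.286 W. 1 horsepower = 745.69987 W, so 0.01715 horsepower = 0.01715 * 745.69987 = 12.788753 W. Sum: 2.286 + 12.788753 = 15.074753 W. 15.074753 W = 15.074753 watt ≈ 15.07 watt (4 s.f.). Final answer: 15.07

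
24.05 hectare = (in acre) 1 hectare = 10000 m^2, so 24.05 hectare = 24.05 * 10000 = 240500 m^2. 1 acre = 4046.8564 m^2, so 240500 m^2 = 240500 / 4046.8564 = 59.428844 acre ≈ 59.43 acre (4 s.f.). Final answer: 59.43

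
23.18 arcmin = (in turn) 0.001073. Check: 1 arcmin = 0.00029088821 rad, so 23.18 arcmin = 23.18 * 0.00029088821 = 0.0067427887 rad. 1 turn = 6.2831853 rad, so 0.0067427887 rad = 0.0067427887 / 6.2831853 = 0.0010731481 turn ≈ 0.001073 turn (4 s.f.).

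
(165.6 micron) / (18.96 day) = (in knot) 1 micron = 1e-06 m, so 165.6 micron = 165.6 * 1e-06 = 0.0001656 m. 1 day = 86400 s, so 18.96 day = 18.96 * 86400 = 1638144 s. Combine: 0.0001656 m / 1638144 s = 1.0109001e-10 m/s. 1 knot = 0.51444444 m/s, so 1.0109001e-10 m/s = 1.0109001e-10 / 0.51444444 = 1.9650327e-10 knot ≈ 1.965e-10 knot (4 s.f.). Final answer: 1.965e-10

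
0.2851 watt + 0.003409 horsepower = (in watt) 2.827. Check: 0.2851 watt = 0.2851 W. 1 horsepower = 745.69987 W, so 0.003409 horsepower = 0.003409 * 745.69987 = 2.5420909 W. Sum: 0.2851 + 2.5420909 = 2.8271909 W. 2.8271909 W = 2.8271909 watt ≈ 2.827 watt (4 s.f.).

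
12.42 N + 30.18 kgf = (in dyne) 12.42 N is already in N. 1 kgf = 9.80665 N, so 30.18 kgf = 30.18 * 9.80665 = 295.9647 N. Sum: 12.42 + 295.9647 = 308.3847 N. 1 dyne = 1e-05 N, so 308.3847 N = 308.3847 / 1e-05 = 30838470 dyne ≈ 3.084e+07 dyne (4 s.f.). Final answer: 3.084e+07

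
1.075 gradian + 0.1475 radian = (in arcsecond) 1 gradian = 0.015707963 rad, so 1.075 gradian = 1.075 * 0.015707963 = 0.016886061 rad. 0.1475 radian = 0.1475 rad. Sum: 0.016886061 + 0.1475 = 0.16438606 rad. 1 arcsecond = 4.8481368e-06 rad, so 0.16438606 rad = 0.16438606 / 4.8481368e-06 = 33907.059 arcsecond ≈ 3.391e+04 arcsecond (4 s.f.). Final answer: 3.391e+04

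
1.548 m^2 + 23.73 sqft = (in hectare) 0.0003753. Check: 1.548 m^2 is already in m^2. 1 sqft = 0.09290304 m^2, so 23.73 sqft = 23.73 * 0.09290304 = 2.2045891 m^2. Sum: 1.548 + 2.2045891 = 3.7525891 m^2. 1 hectare = 10000 m^2, so 3.7525891 m^2 = 3.7525891 / 10000 = 0.00037525891 hectare ≈ 0.0003753 hectare (4 s.f.).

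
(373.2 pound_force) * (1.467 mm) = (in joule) 2.435. Check: 1 pound_force = 4.4482216 N, so 373.2 pound_force = 373.2 * 4.4482216 = 1660.0763 N. 1 mm = 0.001 m, so 1.467 mm = 1.467 * 0.001 = 0.001467 m. Combine: 1660.0763 N * 0.001467 m = 2.4353319 J. 2.4353319 J = 2.4353319 joule ≈ 2.435 joule (4 s.f.).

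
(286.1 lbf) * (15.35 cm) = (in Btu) 0.1852. Check: 1 lbf = 4.4482216 N, so 286.1 lbf = 286.1 * 4.4482216 = 1272.6362 N. 1 cm = 0.01 m, so 15.35 cm = 15.35 * 0.01 = 0.1535 m. Combine: 1272.6362 N * 0.1535 m = 195.34966 J. 1 Btu = 1055.0559 J, so 195.34966 J = 195.34966 / 1055.0559 = 0.18515575 Btu ≈ 0.1852 Btu (4 s.f.).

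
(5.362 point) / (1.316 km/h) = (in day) 1 point = 0.00035277778 m, so 5.362 point = 5.362 * 0.00035277778 = 0.0018915944 m. 1 km/h = 0.27777778 m/s, so 1.316 km/h = 1.316 * 0.27777778 = 0.36555556 m/s. Combine: 0.0018915944 m / 0.36555556 m/s = 0.0051745745 s. 1 day = 86400 s, so 0.0051745745 s = 0.0051745745 / 86400 = 5.9890908e-08 day ≈ 5.989e-08 day (4 s.f.). Final answer: 5.989e-08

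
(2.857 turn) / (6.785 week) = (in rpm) 1 turn = 6.2831853 rad, so 2.857 turn = 2.857 * 6.2831853 = 17.95106 rad. 1 week = 604800 s, so 6.785 week = 6.785 * 604800 = 4103568 s. Combine: 17.95106 rad / 4103568 s = 4.3745005e-06 rad/s. 1 rpm = 0.10471976 rad/s, so 4.3745005e-06 rad/s = 4.3745005e-06 / 0.10471976 = 4.1773403e-05 rpm ≈ 4.177e-05 rpm (4 s.f.). Final answer: 4.177e-05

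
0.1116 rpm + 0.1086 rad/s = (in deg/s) 1 rpm = 0.10471976 rad/s, so 0.1116 rpm = 0.1116 * 0.10471976 = 0.011686725 rad/s. 0.1086 rad/s is already in rad/s. Sum: 0.011686725 + 0.1086 = 0.12028672 rad/s. 1 deg/s = 0.017453293 rad/s, so 0.12028672 rad/s = 0.12028672 / 0.017453293 = 6.8919217 deg/s ≈ 6.892 deg/s (4 s.f.). Final answer: 6.892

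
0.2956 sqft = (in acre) 6.786e-06. Check: 1 sqft = 0.09290304 m^2, so 0.2956 sqft = 0.2956 * 0.09290304 = 0.027462139 m^2. 1 acre = 4046.8564 m^2, so 0.027462139 m^2 = 0.027462139 / 4046.8564 = 6.7860422e-06 acre ≈ 6.786e-06 acre (4 s.f.).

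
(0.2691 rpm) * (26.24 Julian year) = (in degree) 1 rpm = 0.10471976 rad/s, so 0.2691 rpm = 0.2691 * 0.10471976 = 0.028180086 rad/s. 1 Julian year = 31557600 s, so 26.24 Julian year = 26.24 * 31557600 = 8.2807142e+08 s. Combine: 0.028180086 rad/s * 8.2807142e+08 s = 23335124 rad. 1 degree = 0.017453293 rad, so 23335124 rad = 23335124 / 0.017453293 = 1.3370041e+09 degree ≈ 1.337e+09 degree (4 s.f.). Final answer: 1.337e+09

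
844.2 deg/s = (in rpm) 1 deg/s = 0.017453293 rad/s, so 844.2 deg/s = 844.2 * 0.017453293 = 14.73407 rad/s. 1 rpm = 0.10471976 rad/s, so 14.73407 rad/s = 14.73407 / 0.10471976 = 140.7 rpm. Final answer: 140.7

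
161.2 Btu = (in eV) 1 Btu = 1055.0559 J, so 161.2 Btu = 161.2 * 1055.0559 = 170075 J. 1 eV = 1.6021766e-19 J, so 170075 J = 170075 / 1.6021766e-19 = 1.0615247e+24 eV ≈ 1.062e+24 eV (4 s.f.). Final answer: 1.062e+24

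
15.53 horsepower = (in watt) 1 horsepower = 745.69987 W, so 15.53 horsepower = 15.53 * 745.69987 = 11580.719 W. 11580.719 W = 11580.719 watt ≈ 1.158e+04 watt (4 s.f.). Final answer: 1.158e+04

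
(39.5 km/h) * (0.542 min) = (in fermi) 1 km/h = 0.27777778 m/s, so 39.5 km/h = 39.5 * 0.27777778 = 10.972222 m/s. 1 min = 60 s, so 0.542 min = 0.542 * 60 = 32.52 s. Combine: 10.972222 m/s * 32.52 s = 356.81667 m. 1 fermi = 1e-15 m, so 356.81667 m = 356.81667 / 1e-15 = 3.5681667e+17 fermi ≈ 3.568e+17 fermi (4 s.f.). Final answer: 3.568e+17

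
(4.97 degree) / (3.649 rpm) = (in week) 1 degree = 0.017453293 rad, so 4.97 degree = 4.97 * 0.017453293 = 0.086742864 rad. 1 rpm = 0.10471976 rad/s, so 3.649 rpm = 3.649 * 0.10471976 = 0.38212239 rad/s. Combine: 0.086742864 rad / 0.38212239 rad/s = 0.22700283 s. 1 week = 604800 s, so 0.22700283 s = 0.22700283 / 604800 = 3.7533537e-07 week ≈ 3.753e-07 week (4 s.f.). Final answer: 3.753e-07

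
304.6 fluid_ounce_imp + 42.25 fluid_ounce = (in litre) 1 fluid_ounce_imp = 2.8413063e-05 m^3, so 304.6 fluid_ounce_imp = 304.6 * 2.8413063e-05 = 0.0086546188 m^3. 1 fluid_ounce = 2.957353e-05 m^3, so 42.25 fluid_ounce = 42.25 * 2.957353e-05 = 0.0012494816 m^3. Sum: 0.0086546188 + 0.0012494816 = 0.0099041005 m^3. 1 litre = 0.001 m^3, so 0.0099041005 m^3 = 0.0099041005 / 0.001 = 9.9041005 litre ≈ 9.904 litre (4 s.f.). Final answer: 9.904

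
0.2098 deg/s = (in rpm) 0.03497. Check: 1 deg/s = 0.017453293 rad/s, so 0.2098 deg/s = 0.2098 * 0.017453293 = 0.0036617008 rad/s. 1 rpm = 0.10471976 rad/s, so 0.0036617008 rad/s = 0.0036617008 / 0.10471976 = 0.034966667 rpm ≈ 0.03497 rpm (4 s.f.).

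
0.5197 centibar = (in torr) 3.898. Check: 1 centibar = 1000 Pa, so 0.5197 centibar = 0.5197 * 1000 = 519.7 Pa. 1 torr = 133.32237 Pa, so 519.7 Pa = 519.7 / 133.32237 = 3.8980706 torr ≈ 3.898 torr (4 s.f.).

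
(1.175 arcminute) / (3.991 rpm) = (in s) 0.0008178. Check: 1 arcminute = 0.00029088821 rad, so 1.175 arcminute = 1.175 * 0.00029088821 = 0.00034179365 rad. 1 rpm = 0.10471976 rad/s, so 3.991 rpm = 3.991 * 0.10471976 = 0.41793654 rad/s. Combine: 0.00034179365 rad / 0.41793654 rad/s = 0.0008178123 s. Result: 0.0008178123 s ≈ 0.0008178 s (4 s.f.).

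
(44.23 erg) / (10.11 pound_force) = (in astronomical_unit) 1 erg = 1e-07 J, so 44.23 erg = 44.23 * 1e-07 = 4.423e-06 J. 1 pound_force = 4.4482216 N, so 10.11 pound_force = 10.11 * 4.4482216 = 44.971521 N. Combine: 4.423e-06 J / 44.971521 N = 9.8351133e-08 m. 1 astronomical_unit = 1.4959787e+11 m, so 9.8351133e-08 m = 9.8351133e-08 / 1.4959787e+11 = 6.5743672e-19 astronomical_unit ≈ 6.574e-19 astronomical_unit (4 s.f.). Final answer: 6.574e-19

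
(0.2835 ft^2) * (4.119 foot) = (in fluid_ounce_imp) 1164. Check: 1 ft^2 = 0.09290304 m^2, so 0.2835 ft^2 = 0.2835 * 0.09290304 = 0.026338012 m^2. 1 foot = 0.3048 m, so 4.119 foot = 4.119 * 0.3048 = 1.2554712 m. Combine: 0.026338012 m^2 * 1.2554712 m = 0.033066615 m^3. 1 fluid_ounce_imp = 2.8413063e-05 m^3, so 0.033066615 m^3 = 0.033066615 / 2.8413063e-05 = 1163.7822 fluid_ounce_imp ≈ 1164 fluid_ounce_imp (4 s.f.).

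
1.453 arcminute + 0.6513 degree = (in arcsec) 2432. Check: 1 arcminute = 0.00029088821 rad, so 1.453 arcminute = 1.453 * 0.00029088821 = 0.00042266057 rad. 1 degree = 0.017453293 rad, so 0.6513 degree = 0.6513 * 0.017453293 = 0.011367329 rad. Sum: 0.00042266057 + 0.011367329 = 0.01178999 rad. 1 arcsec = 4.8481368e-06 rad, so 0.01178999 rad = 0.01178999 / 4.8481368e-06 = 2431.86 arcsec ≈ 2432 arcsec (4 s.f.).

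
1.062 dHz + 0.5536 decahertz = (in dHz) 1 dHz = 0.1 Hz, so 1.062 dHz = 1.062 * 0.1 = 0.1062 Hz. 1 decahertz = 10 Hz, so 0.5536 decahertz = 0.5536 * 10 = 5.536 Hz. Sum: 0.1062 + 5.536 = 5.6422 Hz. 1 dHz = 0.1 Hz, so 5.6422 Hz = 5.6422 / 0.1 = 56.422 dHz ≈ 56.42 dHz (4 s.f.). Final answer: 56.42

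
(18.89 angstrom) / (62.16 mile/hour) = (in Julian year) 2.154e-18. Check: 1 angstrom = 1e-10 m, so 18.89 angstrom = 18.89 * 1e-10 = 1.889e-09 m. 1 mile/hour = 0.44704 m/s, so 62.16 mile/hour = 62.16 * 0.44704 = 27.788006 m/s. Combine: 1.889e-09 m / 27.788006 m/s = 6.7978968e-11 s. 1 Julian year = 31557600 s, so 6.7978968e-11 s = 6.7978968e-11 / 31557600 = 2.1541235e-18 Julian year ≈ 2.154e-18 Julian year (4 s.f.).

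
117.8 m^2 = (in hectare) 0.01178. Check: 1 hectare = 10000 m^2, so 117.8 m^2 = 117.8 / 10000 = 0.01178 hectare.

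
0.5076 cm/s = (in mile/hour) 0.01135. Check: 1 cm/s = 0.01 m/s, so 0.5076 cm/s = 0.5076 * 0.01 = 0.005076 m/s. 1 mile/hour = 0.44704 m/s, so 0.005076 m/s = 0.005076 / 0.44704 = 0.011354689 mile/hour ≈ 0.01135 mile/hour (4 s.f.).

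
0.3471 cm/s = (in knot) 1 cm/s = 0.01 m/s, so 0.3471 cm/s = 0.3471 * 0.01 = 0.003471 m/s. 1 knot = 0.51444444 m/s, so 0.003471 m/s = 0.003471 / 0.51444444 = 0.0067470842 knot ≈ 0.006747 knot (4 s.f.). Final answer: 0.006747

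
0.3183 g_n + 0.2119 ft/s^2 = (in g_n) 0.3249. Check: 1 g_n = 9.80665 m/s^2, so 0.3183 g_n = 0.3183 * 9.80665 = 3.1214567 m/s^2. 1 ft/s^2 = 0.3048 m/s^2, so 0.2119 ft/s^2 = 0.2119 * 0.3048 = 0.06458712 m/s^2. Sum: 3.1214567 + 0.06458712 = 3.1860438 m/s^2. 1 g_n = 9.80665 m/s^2, so 3.1860438 m/s^2 = 3.1860438 / 9.80665 = 0.32488605 g_n ≈ 0.3249 g_n (4 s.f.).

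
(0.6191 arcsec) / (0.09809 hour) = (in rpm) 1 arcsec = 4.8481368e-06 rad, so 0.6191 arcsec = 0.6191 * 4.8481368e-06 = 3.0014815e-06 rad. 1 hour = 3600 s, so 0.09809 hour = 0.09809 * 3600 = 353.124 s. Combine: 3.0014815e-06 rad / 353.124 s = 8.4997947e-09 rad/s. 1 rpm = 0.10471976 rad/s, so 8.4997947e-09 rad/s = 8.4997947e-09 / 0.10471976 = 8.116706e-08 rpm ≈ 8.117e-08 rpm (4 s.f.). Final answer: 8.117e-08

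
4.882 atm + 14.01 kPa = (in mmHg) 3815. Check: 1 atm = 101325 Pa, so 4.882 atm = 4.882 * 101325 = 494668.65 Pa. 1 kPa = 1000 Pa, so 14.01 kPa = 14.01 * 1000 = 14010 Pa. Sum: 494668.65 + 14010 = 508678.65 Pa. 1 mmHg = 133.32237 Pa, so 508678.65 Pa = 508678.65 / 133.32237 = 3815.4036 mmHg ≈ 3815 mmHg (4 s.f.).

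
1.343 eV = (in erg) 1 eV = 1.6021766e-19 J, so 1.343 eV = 1.343 * 1.6021766e-19 = 2.1517232e-19 J. 1 erg = 1e-07 J, so 2.1517232e-19 J = 2.1517232e-19 / 1e-07 = 2.1517232e-12 erg ≈ 2.152e-12 erg (4 s.f.). Final answer: 2.152e-12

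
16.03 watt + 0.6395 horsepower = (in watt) 492.9. Check: 16.03 watt = 16.03 W. 1 horsepower = 745.69987 W, so 0.6395 horsepower = 0.6395 * 745.69987 = 476.87507 W. Sum: 16.03 + 476.87507 = 492.90507 W. 492.90507 W = 492.90507 watt ≈ 492.9 watt (4 s.f.).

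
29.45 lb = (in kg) 13.36. Check: 1 lb = 0.45359237 kg, so 29.45 lb = 29.45 * 0.45359237 = 13.358295 kg. Result: 13.358295 kg ≈ 13.36 kg (4 s.f.).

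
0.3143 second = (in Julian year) 9.96e-09. Check: 0.3143 second = 0.3143 s. 1 Julian year = 31557600 s, so 0.3143 s = 0.3143 / 31557600 = 9.959566e-09 Julian year ≈ 9.96e-09 Julian year (4 s.f.).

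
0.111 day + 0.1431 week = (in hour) 26.7. Check: 1 day = 86400 s, so 0.111 day = 0.111 * 86400 = 9590.4 s. 1 week = 604800 s, so 0.1431 week = 0.1431 * 604800 = 86546.88 s. Sum: 9590.4 + 86546.88 = 96137.28 s. 1 hour = 3600 s, so 96137.28 s = 96137.28 / 3600 = 26.7048 hour ≈ 26.7 hour (4 s.f.).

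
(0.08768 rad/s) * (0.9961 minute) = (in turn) 0.834. Check: 0.08768 rad/s is already in rad/s. 1 minute = 60 s, so 0.9961 minute = 0.9961 * 60 = 59.766 s. Combine: 0.08768 rad/s * 59.766 s = 5.2402829 rad. 1 turn = 6.2831853 rad, so 5.2402829 rad = 5.2402829 / 6.2831853 = 0.83401692 turn ≈ 0.834 turn (4 s.f.).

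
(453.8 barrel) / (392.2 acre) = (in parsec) 1 barrel = 0.15898729 m^3, so 453.8 barrel = 453.8 * 0.15898729 = 72.148434 m^3. 1 acre = 4046.8564 m^2, so 392.2 acre = 392.2 * 4046.8564 = 1587177.1 m^2. Combine: 72.148434 m^3 / 1587177.1 m^2 = 4.5457079e-05 m. 1 parsec = 3.0856776e+16 m, so 4.5457079e-05 m = 4.5457079e-05 / 3.0856776e+16 = 1.4731636e-21 parsec ≈ 1.473e-21 parsec (4 s.f.). Final answer: 1.473e-21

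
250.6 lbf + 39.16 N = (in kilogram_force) 1 lbf = 4.4482216 N, so 250.6 lbf = 250.6 * 4.4482216 = 1114.7243 N. 39.16 N is already in N. Sum: 1114.7243 + 39.16 = 1153.8843 N. 1 kilogram_force = 9.80665 N, so 1153.8843 N = 1153.8843 / 9.80665 = 117.66346 kilogram_force ≈ 117.7 kilogram_force (4 s.f.). Final answer: 117.7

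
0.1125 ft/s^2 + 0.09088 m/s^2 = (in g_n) 1 ft/s^2 = 0.3048 m/s^2, so 0.1125 ft/s^2 = 0.1125 * 0.3048 = 0.03429 m/s^2. 0.09088 m/s^2 is already in m/s^2. Sum: 0.03429 + 0.09088 = 0.12517 m/s^2. 1 g_n = 9.80665 m/s^2, so 0.12517 m/s^2 = 0.12517 / 9.80665 = 0.012763788 g_n ≈ 0.01276 g_n (4 s.f.). Final answer: 0.01276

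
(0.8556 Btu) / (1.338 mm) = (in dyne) 6.747e+10. Check: 1 Btu = 1055.0559 J, so 0.8556 Btu = 0.8556 * 1055.0559 = 902.70579 J. 1 mm = 0.001 m, so 1.338 mm = 1.338 * 0.001 = 0.001338 m. Combine: 902.70579 J / 0.001338 m = 674668 N. 1 dyne = 1e-05 N, so 674668 N = 674668 / 1e-05 = 6.74668e+10 dyne ≈ 6.747e+10 dyne (4 s.f.).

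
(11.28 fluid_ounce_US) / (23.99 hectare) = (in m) 1.391e-09. Check: 1 fluid_ounce_US = 2.957353e-05 m^3, so 11.28 fluid_ounce_US = 11.28 * 2.957353e-05 = 0.00033358941 m^3. 1 hectare = 10000 m^2, so 23.99 hectare = 23.99 * 10000 = 239900 m^2. Combine: 0.00033358941 m^3 / 239900 m^2 = 1.3905353e-09 m. Result: 1.3905353e-09 m ≈ 1.391e-09 m (4 s.f.).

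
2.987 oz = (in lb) 0.1867. Check: 1 oz = 0.028349523 kg, so 2.987 oz = 2.987 * 0.028349523 = 0.084680026 kg. 1 lb = 0.45359237 kg, so 0.084680026 kg = 0.084680026 / 0.45359237 = 0.1866875 lb ≈ 0.1867 lb (4 s.f.).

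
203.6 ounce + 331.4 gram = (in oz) 1 ounce = 0.028349523 kg, so 203.6 ounce = 203.6 * 0.028349523 = 5.7719629 kg. 1 gram = 0.001 kg, so 331.4 gram = 331.4 * 0.001 = 0.3314 kg. Sum: 5.7719629 + 0.3314 = 6.1033629 kg. 1 oz = 0.028349523 kg, so 6.1033629 kg = 6.1033629 / 0.028349523 = 215.28979 oz ≈ 215.3 oz (4 s.f.). Final answer: 215.3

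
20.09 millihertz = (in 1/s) 1 millihertz = 0.001 Hz, so 20.09 millihertz = 20.09 * 0.001 = 0.02009 Hz. 0.02009 Hz = 0.02009 1/s. Final answer: 0.02009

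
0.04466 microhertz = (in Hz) 4.466e-08. Check: 1 microhertz = 1e-06 Hz, so 0.04466 microhertz = 0.04466 * 1e-06 = 4.466e-08 Hz. Result: 4.466e-08 Hz.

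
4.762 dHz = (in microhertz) 4.762e+05. Check: 1 dHz = 0.1 Hz, so 4.762 dHz = 4.762 * 0.1 = 0.4762 Hz. 1 microhertz = 1e-06 Hz, so 0.4762 Hz = 0.4762 / 1e-06 = 476200 microhertz ≈ 4.762e+05 microhertz (4 s.f.).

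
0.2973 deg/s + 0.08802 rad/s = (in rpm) 0.8901. Check: 1 deg/s = 0.017453293 rad/s, so 0.2973 deg/s = 0.2973 * 0.017453293 = 0.0051888639 rad/s. 0.08802 rad/s is already in rad/s. Sum: 0.0051888639 + 0.08802 = 0.093208864 rad/s. 1 rpm = 0.10471976 rad/s, so 0.093208864 rad/s = 0.093208864 / 0.10471976 = 0.89007909 rpm ≈ 0.8901 rpm (4 s.f.).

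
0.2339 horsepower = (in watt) 1 horsepower = 745.69987 W, so 0.2339 horsepower = 0.2339 * 745.69987 = 174.4192 W. 174.4192 W = 174.4192 watt ≈ 174.4 watt (4 s.f.). Final answer: 174.4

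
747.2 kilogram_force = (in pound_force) 1 kilogram_force = 9.80665 N, so 747.2 kilogram_force = 747.2 * 9.80665 = 7327.5289 N. 1 pound_force = 4.4482216 N, so 7327.5289 N = 7327.5289 / 4.4482216 = 1647.294 pound_force ≈ 1647 pound_force (4 s.f.). Final answer: 1647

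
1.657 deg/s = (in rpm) 0.2762. Check: 1 deg/s = 0.017453293 rad/s, so 1.657 deg/s = 1.657 * 0.017453293 = 0.028920106 rad/s. 1 rpm = 0.10471976 rad/s, so 0.028920106 rad/s = 0.028920106 / 0.10471976 = 0.27616667 rpm ≈ 0.2762 rpm (4 s.f.).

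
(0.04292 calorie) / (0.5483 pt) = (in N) 928.4. Check: 1 calorie = 4.184 J, so 0.04292 calorie = 0.04292 * 4.184 = 0.17957728 J. 1 pt = 0.00035277778 m, so 0.5483 pt = 0.5483 * 0.00035277778 = 0.00019342806 m. Combine: 0.17957728 J / 0.00019342806 m = 928.39314 N. Result: 928.39314 N ≈ 928.4 N (4 s.f.).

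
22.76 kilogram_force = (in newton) 223.2. Check: 1 kilogram_force = 9.80665 N, so 22.76 kilogram_force = 22.76 * 9.80665 = 223.19935 N. 223.19935 N = 223.19935 newton ≈ 223.2 newton (4 s.f.).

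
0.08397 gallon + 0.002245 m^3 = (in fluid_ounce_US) 86.66. Check: 1 gallon = 0.0037854118 m^3, so 0.08397 gallon = 0.08397 * 0.0037854118 = 0.00031786103 m^3. 0.002245 m^3 is already in m^3. Sum: 0.00031786103 + 0.002245 = 0.002562861 m^3. 1 fluid_ounce_US = 2.957353e-05 m^3, so 0.002562861 m^3 = 0.002562861 / 2.957353e-05 = 86.660641 fluid_ounce_US ≈ 86.66 fluid_ounce_US (4 s.f.).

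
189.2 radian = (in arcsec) 189.2 radian = 189.2 rad. 1 arcsec = 4.8481368e-06 rad, so 189.2 rad = 189.2 / 4.8481368e-06 = 39025301 arcsec ≈ 3.903e+07 arcsec (4 s.f.). Final answer: 3.903e+07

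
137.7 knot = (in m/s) 70.84. Check: 1 knot = 0.51444444 m/s, so 137.7 knot = 137.7 * 0.51444444 = 70.839 m/s. Result: 70.839 m/s ≈ 70.84 m/s (4 s.f.).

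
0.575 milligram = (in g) 1 milligram = 1e-06 kg, so 0.575 milligram = 0.575 * 1e-06 = 5.75e-07 kg. 1 g = 0.001 kg, so 5.75e-07 kg = 5.75e-07 / 0.001 = 0.000575 g. Final answer: 0.000575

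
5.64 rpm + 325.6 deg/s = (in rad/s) 1 rpm = 0.10471976 rad/s, so 5.64 rpm = 5.64 * 0.10471976 = 0.59061942 rad/s. 1 deg/s = 0.017453293 rad/s, so 325.6 deg/s = 325.6 * 0.017453293 = 5.682792 rad/s. Sum: 0.59061942 + 5.682792 = 6.2734115 rad/s. Result: 6.2734115 rad/s ≈ 6.273 rad/s (4 s.f.). Final answer: 6.273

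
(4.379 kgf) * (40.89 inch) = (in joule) 1 kgf = 9.80665 N, so 4.379 kgf = 4.379 * 9.80665 = 42.94332 N. 1 inch = 0.0254 m, so 40.89 inch = 40.89 * 0.0254 = 1.038606 m. Combine: 42.94332 N * 1.038606 m = 44.60119 J. 44.60119 J = 44.60119 joule ≈ 44.6 joule (4 s.f.). Final answer: 44.6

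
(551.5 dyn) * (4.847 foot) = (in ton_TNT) 1.947e-12. Check: 1 dyn = 1e-05 N, so 551.5 dyn = 551.5 * 1e-05 = 0.005515 N. 1 foot = 0.3048 m, so 4.847 foot = 4.847 * 0.3048 = 1.4773656 m. Combine: 0.005515 N * 1.4773656 m = 0.0081476713 J. 1 ton_TNT = 4.184e+09 J, so 0.0081476713 J = 0.0081476713 / 4.184e+09 = 1.9473402e-12 ton_TNT ≈ 1.947e-12 ton_TNT (4 s.f.).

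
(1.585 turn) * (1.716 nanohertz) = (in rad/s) 1.709e-08. Check: 1 turn = 6.2831853 rad, so 1.585 turn = 1.585 * 6.2831853 = 9.9588487 rad. 1 nanohertz = 1e-09 Hz, so 1.716 nanohertz = 1.716 * 1e-09 = 1.716e-09 Hz. Combine: 9.9588487 rad * 1.716e-09 Hz = 1.7089384e-08 rad/s. Result: 1.7089384e-08 rad/s ≈ 1.709e-08 rad/s (4 s.f.).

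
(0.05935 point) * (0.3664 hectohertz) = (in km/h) 1 point = 0.00035277778 m, so 0.05935 point = 0.05935 * 0.00035277778 = 2.0937361e-05 m. 1 hectohertz = 100 Hz, so 0.3664 hectohertz = 0.3664 * 100 = 36.64 Hz. Combine: 2.0937361e-05 m * 36.64 Hz = 0.00076714491 m/s. 1 km/h = 0.27777778 m/s, so 0.00076714491 m/s = 0.00076714491 / 0.27777778 = 0.0027617217 km/h ≈ 0.002762 km/h (4 s.f.). Final answer: 0.002762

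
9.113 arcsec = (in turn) 1 arcsec = 4.8481368e-06 rad, so 9.113 arcsec = 9.113 * 4.8481368e-06 = 4.4181071e-05 rad. 1 turn = 6.2831853 rad, so 4.4181071e-05 rad = 4.4181071e-05 / 6.2831853 = 7.0316358e-06 turn ≈ 7.032e-06 turn (4 s.f.). Final answer: 7.032e-06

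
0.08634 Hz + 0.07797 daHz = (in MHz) 0.08634 Hz is already in Hz. 1 daHz = 10 Hz, so 0.07797 daHz = 0.07797 * 10 = 0.7797 Hz. Sum: 0.08634 + 0.7797 = 0.86604 Hz. 1 MHz = 1000000 Hz, so 0.86604 Hz = 0.86604 / 1000000 = 8.6604e-07 MHz ≈ 8.66e-07 MHz (4 s.f.). Final answer: 8.66e-07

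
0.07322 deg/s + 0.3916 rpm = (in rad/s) 0.04229. Check: 1 deg/s = 0.017453293 rad/s, so 0.07322 deg/s = 0.07322 * 0.017453293 = 0.0012779301 rad/s. 1 rpm = 0.10471976 rad/s, so 0.3916 rpm = 0.3916 * 0.10471976 = 0.041008256 rad/s. Sum: 0.0012779301 + 0.041008256 = 0.042286186 rad/s. Result: 0.042286186 rad/s ≈ 0.04229 rad/s (4 s.f.).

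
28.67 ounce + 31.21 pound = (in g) 1 ounce = 0.028349523 kg, so 28.67 ounce = 28.67 * 0.028349523 = 0.81278083 kg. 1 pound = 0.45359237 kg, so 31.21 pound = 31.21 * 0.45359237 = 14.156618 kg. Sum: 0.81278083 + 14.156618 = 14.969399 kg. 1 g = 0.001 kg, so 14.969399 kg = 14.969399 / 0.001 = 14969.399 g ≈ 1.497e+04 g (4 s.f.). Final answer: 1.497e+04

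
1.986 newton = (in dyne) 1.986 newton = 1.986 N. 1 dyne = 1e-05 N, so 1.986 N = 1.986 / 1e-05 = 198600 dyne ≈ 1.986e+05 dyne (4 s.f.). Final answer: 1.986e+05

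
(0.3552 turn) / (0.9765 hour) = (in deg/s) 0.03637. Check: 1 turn = 6.2831853 rad, so 0.3552 turn = 0.3552 * 6.2831853 = 2.2317874 rad. 1 hour = 3600 s, so 0.9765 hour = 0.9765 * 3600 = 3515.4 s. Combine: 2.2317874 rad / 3515.4 s = 0.00063486016 rad/s. 1 deg/s = 0.017453293 rad/s, so 0.00063486016 rad/s = 0.00063486016 / 0.017453293 = 0.036374808 deg/s ≈ 0.03637 deg/s (4 s.f.).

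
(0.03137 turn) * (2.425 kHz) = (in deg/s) 1 turn = 6.2831853 rad, so 0.03137 turn = 0.03137 * 6.2831853 = 0.19710352 rad. 1 kHz = 1000 Hz, so 2.425 kHz = 2.425 * 1000 = 2425 Hz. Combine: 0.19710352 rad * 2425 Hz = 477.97604 rad/s. 1 deg/s = 0.017453293 rad/s, so 477.97604 rad/s = 477.97604 / 0.017453293 = 27386.01 deg/s ≈ 2.739e+04 deg/s (4 s.f.). Final answer: 2.739e+04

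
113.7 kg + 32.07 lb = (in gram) 1.282e+05. Check: 113.7 kg is already in kg. 1 lb = 0.45359237 kg, so 32.07 lb = 32.07 * 0.45359237 = 14.546707 kg. Sum: 113.7 + 14.546707 = 128.24671 kg. 1 gram = 0.001 kg, so 128.24671 kg = 128.24671 / 0.001 = 128246.71 gram ≈ 1.282e+05 gram (4 s.f.).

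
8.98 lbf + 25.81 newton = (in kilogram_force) 6.705. Check: 1 lbf = 4.4482216 N, so 8.98 lbf = 8.98 * 4.4482216 = 39.94503 N. 25.81 newton = 25.81 N. Sum: 39.94503 + 25.81 = 65.75503 N. 1 kilogram_force = 9.80665 N, so 65.75503 N = 65.75503 / 9.80665 = 6.705147 kilogram_force ≈ 6.705 kilogram_force (4 s.f.).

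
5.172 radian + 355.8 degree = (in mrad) 1.138e+04. Check: 5.172 radian = 5.172 rad. 1 degree = 0.017453293 rad, so 355.8 degree = 355.8 * 0.017453293 = 6.2098815 rad. Sum: 5.172 + 6.2098815 = 11.381881 rad. 1 mrad = 0.001 rad, so 11.381881 rad = 11.381881 / 0.001 = 11381.881 mrad ≈ 1.138e+04 mrad (4 s.f.).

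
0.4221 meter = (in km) 0.0004221. Check: 0.4221 meter = 0.4221 m. 1 km = 1000 m, so 0.4221 m = 0.4221 / 1000 = 0.0004221 km.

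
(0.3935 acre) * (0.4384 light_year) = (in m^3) 1 acre = 4046.8564 m^2, so 0.3935 acre = 0.3935 * 4046.8564 = 1592.438 m^2. 1 light_year = 9.4607305e+15 m, so 0.4384 light_year = 0.4384 * 9.4607305e+15 = 4.1475842e+15 m. Combine: 1592.438 m^2 * 4.1475842e+15 m = 6.6047708e+18 m^3. Result: 6.6047708e+18 m^3 ≈ 6.605e+18 m^3 (4 s.f.). Final answer: 6.605e+18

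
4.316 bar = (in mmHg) 1 bar = 100000 Pa, so 4.316 bar = 4.316 * 100000 = 431600 Pa. 1 mmHg = 133.32237 Pa, so 431600 Pa = 431600 / 133.32237 = 3237.2662 mmHg ≈ 3237 mmHg (4 s.f.). Final answer: 3237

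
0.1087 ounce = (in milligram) 1 ounce = 0.028349523 kg, so 0.1087 ounce = 0.1087 * 0.028349523 = 0.0030815932 kg. 1 milligram = 1e-06 kg, so 0.0030815932 kg = 0.0030815932 / 1e-06 = 3081.5932 milligram ≈ 3082 milligram (4 s.f.). Final answer: 3082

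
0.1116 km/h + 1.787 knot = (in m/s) 0.9503. Check: 1 km/h = 0.27777778 m/s, so 0.1116 km/h = 0.1116 * 0.27777778 = 0.031 m/s. 1 knot = 0.51444444 m/s, so 1.787 knot = 1.787 * 0.51444444 = 0.91931222 m/s. Sum: 0.031 + 0.91931222 = 0.95031222 m/s. Result: 0.95031222 m/s ≈ 0.9503 m/s (4 s.f.).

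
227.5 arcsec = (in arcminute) 1 arcsec = 4.8481368e-06 rad, so 227.5 arcsec = 227.5 * 4.8481368e-06 = 0.0011029511 rad. 1 arcminute = 0.00029088821 rad, so 0.0011029511 rad = 0.0011029511 / 0.00029088821 = 3.7916667 arcminute ≈ 3.792 arcminute (4 s.f.). Final answer: 3.792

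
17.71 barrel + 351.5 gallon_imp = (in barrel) 27.76. Check: 1 barrel = 0.15898729 m^3, so 17.71 barrel = 17.71 * 0.15898729 = 2.815665 m^3. 1 gallon_imp = 0.00454609 m^3, so 351.5 gallon_imp = 351.5 * 0.00454609 = 1.5979506 m^3. Sum: 2.815665 + 1.5979506 = 4.4136156 m^3. 1 barrel = 0.15898729 m^3, so 4.4136156 m^3 = 4.4136156 / 0.15898729 = 27.760807 barrel ≈ 27.76 barrel (4 s.f.).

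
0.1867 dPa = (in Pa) 1 dPa = 0.1 Pa, so 0.1867 dPa = 0.1867 * 0.1 = 0.01867 Pa. Result: 0.01867 Pa. Final answer: 0.01867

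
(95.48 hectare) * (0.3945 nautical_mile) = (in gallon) 1 hectare = 10000 m^2, so 95.48 hectare = 95.48 * 10000 = 954800 m^2. 1 nautical_mile = 1852 m, so 0.3945 nautical_mile = 0.3945 * 1852 = 730.614 m. Combine: 954800 m^2 * 730.614 m = 6.9759025e+08 m^3. 1 gallon = 0.0037854118 m^3, so 6.9759025e+08 m^3 = 6.9759025e+08 / 0.0037854118 = 1.8428385e+11 gallon ≈ 1.843e+11 gallon (4 s.f.). Final answer: 1.843e+11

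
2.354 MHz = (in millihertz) 1 MHz = 1000000 Hz, so 2.354 MHz = 2.354 * 1000000 = 2354000 Hz. 1 millihertz = 0.001 Hz, so 2354000 Hz = 2354000 / 0.001 = 2.354e+09 millihertz. Final answer: 2.354e+09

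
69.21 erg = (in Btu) 6.56e-09. Check: 1 erg = 1e-07 J, so 69.21 erg = 69.21 * 1e-07 = 6.921e-06 J. 1 Btu = 1055.0559 J, so 6.921e-06 J = 6.921e-06 / 1055.0559 = 6.5598423e-09 Btu ≈ 6.56e-09 Btu (4 s.f.).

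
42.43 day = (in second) 1 day = 86400 s, so 42.43 day = 42.43 * 86400 = 3665952 s. 3665952 s = 3665952 second ≈ 3.666e+06 second (4 s.f.). Final answer: 3.666e+06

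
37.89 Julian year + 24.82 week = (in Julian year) 38.37. Check: 1 Julian year = 31557600 s, so 37.89 Julian year = 37.89 * 31557600 = 1.1957175e+09 s. 1 week = 604800 s, so 24.82 week = 24.82 * 604800 = 15011136 s. Sum: 1.1957175e+09 + 15011136 = 1.2107286e+09 s. 1 Julian year = 31557600 s, so 1.2107286e+09 s = 1.2107286e+09 / 31557600 = 38.365674 Julian year ≈ 38.37 Julian year (4 s.f.).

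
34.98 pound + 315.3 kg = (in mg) 1 pound = 0.45359237 kg, so 34.98 pound = 34.98 * 0.45359237 = 15.866661 kg. 315.3 kg is already in kg. Sum: 15.866661 + 315.3 = 331.16666 kg. 1 mg = 1e-06 kg, so 331.16666 kg = 331.16666 / 1e-06 = 3.3116666e+08 mg ≈ 3.312e+08 mg (4 s.f.). Final answer: 3.312e+08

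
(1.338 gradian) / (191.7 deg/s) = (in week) 1.039e-08. Check: 1 gradian = 0.015707963 rad, so 1.338 gradian = 1.338 * 0.015707963 = 0.021017255 rad. 1 deg/s = 0.017453293 rad/s, so 191.7 deg/s = 191.7 * 0.017453293 = 3.3457962 rad/s. Combine: 0.021017255 rad / 3.3457962 rad/s = 0.0062816901 s. 1 week = 604800 s, so 0.0062816901 s = 0.0062816901 / 604800 = 1.0386392e-08 week ≈ 1.039e-08 week (4 s.f.).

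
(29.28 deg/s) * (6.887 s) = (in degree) 201.7. Check: 1 deg/s = 0.017453293 rad/s, so 29.28 deg/s = 29.28 * 0.017453293 = 0.5110324 rad/s. 6.887 s is already in s. Combine: 0.5110324 rad/s * 6.887 s = 3.5194802 rad. 1 degree = 0.017453293 rad, so 3.5194802 rad = 3.5194802 / 0.017453293 = 201.65136 degree ≈ 201.7 degree (4 s.f.).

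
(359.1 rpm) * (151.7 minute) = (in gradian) 1 rpm = 0.10471976 rad/s, so 359.1 rpm = 359.1 * 0.10471976 = 37.604864 rad/s. 1 minute = 60 s, so 151.7 minute = 151.7 * 60 = 9102 s. Combine: 37.604864 rad/s * 9102 s = 342279.47 rad. 1 gradian = 0.015707963 rad, so 342279.47 rad = 342279.47 / 0.015707963 = 21790188 gradian ≈ 2.179e+07 gradian (4 s.f.). Final answer: 2.179e+07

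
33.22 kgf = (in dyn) 3.258e+07. Check: 1 kgf = 9.80665 N, so 33.22 kgf = 33.22 * 9.80665 = 325.77691 N. 1 dyn = 1e-05 N, so 325.77691 N = 325.77691 / 1e-05 = 32577691 dyn ≈ 3.258e+07 dyn (4 s.f.).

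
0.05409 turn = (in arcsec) 7.01e+04. Check: 1 turn = 6.2831853 rad, so 0.05409 turn = 0.05409 * 6.2831853 = 0.33985749 rad. 1 arcsec = 4.8481368e-06 rad, so 0.33985749 rad = 0.33985749 / 4.8481368e-06 = 70100.64 arcsec ≈ 7.01e+04 arcsec (4 s.f.).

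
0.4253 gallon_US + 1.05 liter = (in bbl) 0.01673. Check: 1 gallon_US = 0.0037854118 m^3, so 0.4253 gallon_US = 0.4253 * 0.0037854118 = 0.0016099356 m^3. 1 liter = 0.001 m^3, so 1.05 liter = 1.05 * 0.001 = 0.00105 m^3. Sum: 0.0016099356 + 0.00105 = 0.0026599356 m^3. 1 bbl = 0.15898729 m^3, so 0.0026599356 m^3 = 0.0026599356 / 0.15898729 = 0.016730492 bbl ≈ 0.01673 bbl (4 s.f.).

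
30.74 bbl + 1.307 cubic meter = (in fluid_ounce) 1 bbl = 0.15898729 m^3, so 30.74 bbl = 30.74 * 0.15898729 = 4.8872694 m^3. 1.307 cubic meter = 1.307 m^3. Sum: 4.8872694 + 1.307 = 6.1942694 m^3. 1 fluid_ounce = 2.957353e-05 m^3, so 6.1942694 m^3 = 6.1942694 / 2.957353e-05 = 209453.17 fluid_ounce ≈ 2.095e+05 fluid_ounce (4 s.f.). Final answer: 2.095e+05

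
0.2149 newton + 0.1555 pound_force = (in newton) 0.9066. Check: 0.2149 newton = 0.2149 N. 1 pound_force = 4.4482216 N, so 0.1555 pound_force = 0.1555 * 4.4482216 = 0.69169846 N. Sum: 0.2149 + 0.69169846 = 0.90659846 N. 0.90659846 N = 0.90659846 newton ≈ 0.9066 newton (4 s.f.).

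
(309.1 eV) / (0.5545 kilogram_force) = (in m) 1 eV = 1.6021766e-19 J, so 309.1 eV = 309.1 * 1.6021766e-19 = 4.952328e-17 J. 1 kilogram_force = 9.80665 N, so 0.5545 kilogram_force = 0.5545 * 9.80665 = 5.4377874 N. Combine: 4.952328e-17 J / 5.4377874 N = 9.1072482e-18 m. Result: 9.1072482e-18 m ≈ 9.107e-18 m (4 s.f.). Final answer: 9.107e-18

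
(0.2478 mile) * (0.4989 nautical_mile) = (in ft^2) 3.966e+06. Check: 1 mile = 1609.344 m, so 0.2478 mile = 0.2478 * 1609.344 = 398.79544 m. 1 nautical_mile = 1852 m, so 0.4989 nautical_mile = 0.4989 * 1852 = 923.9628 m. Combine: 398.79544 m * 923.9628 m = 368472.15 m^2. 1 ft^2 = 0.09290304 m^2, so 368472.15 m^2 = 368472.15 / 0.09290304 = 3966201.3 ft^2 ≈ 3.966e+06 ft^2 (4 s.f.).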